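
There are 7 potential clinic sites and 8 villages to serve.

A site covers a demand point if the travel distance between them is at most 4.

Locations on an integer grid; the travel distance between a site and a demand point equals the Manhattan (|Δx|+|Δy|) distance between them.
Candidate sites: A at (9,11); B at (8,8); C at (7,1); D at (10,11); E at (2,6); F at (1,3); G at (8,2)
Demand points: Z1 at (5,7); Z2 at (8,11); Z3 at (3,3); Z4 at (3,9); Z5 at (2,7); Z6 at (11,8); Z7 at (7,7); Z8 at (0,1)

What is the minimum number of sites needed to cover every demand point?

Coverage sets (demand points within 4 of each site):
  A: {Z2}
  B: {Z1, Z2, Z6, Z7}
  C: {}
  D: {Z2, Z6}
  E: {Z1, Z3, Z4, Z5}
  F: {Z3, Z8}
  G: {}
No 2 sites suffice: every size-2 union leaves at least one demand point uncovered.
But {B, E, F} covers everything, so the minimum is 3.

3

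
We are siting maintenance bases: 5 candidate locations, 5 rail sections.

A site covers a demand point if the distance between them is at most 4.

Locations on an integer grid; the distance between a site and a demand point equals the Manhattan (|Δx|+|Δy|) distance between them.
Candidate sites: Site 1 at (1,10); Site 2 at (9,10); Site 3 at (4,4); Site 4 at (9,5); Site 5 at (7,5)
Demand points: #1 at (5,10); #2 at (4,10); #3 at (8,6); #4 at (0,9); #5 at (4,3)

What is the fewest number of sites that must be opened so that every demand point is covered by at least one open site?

Coverage sets (demand points within 4 of each site):
  Site 1: {#1, #2, #4}
  Site 2: {#1}
  Site 3: {#5}
  Site 4: {#3}
  Site 5: {#3}
No 2 sites suffice: every size-2 union leaves at least one demand point uncovered.
But {Site 1, Site 3, Site 4} covers everything, so the minimum is 3.

3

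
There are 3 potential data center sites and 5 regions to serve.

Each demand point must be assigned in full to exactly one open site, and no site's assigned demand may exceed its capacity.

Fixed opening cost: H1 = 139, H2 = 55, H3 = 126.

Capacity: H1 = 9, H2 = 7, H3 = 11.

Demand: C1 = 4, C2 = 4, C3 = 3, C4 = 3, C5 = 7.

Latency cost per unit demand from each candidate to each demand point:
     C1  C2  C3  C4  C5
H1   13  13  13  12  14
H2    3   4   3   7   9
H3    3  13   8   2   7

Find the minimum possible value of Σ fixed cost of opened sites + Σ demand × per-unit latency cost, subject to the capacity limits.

Open {H1, H2, H3}; cheapest assignment that respects the capacities:
  H1 (cap 9, load 3): C4 — cost 3×12 = 36
  H2 (cap 7, load 7): C2, C3 — cost 4×4 + 3×3 = 25
  H3 (cap 11, load 11): C1, C5 — cost 4×3 + 7×7 = 61
  Shipping 122, fixed 320 → total 442.
  Any other capacity-feasible assignment to {H1, H2, H3} ships for at least 122.
Total demand is 21 and no other set of sites has combined capacity ≥ 21, so {H1, H2, H3} is the only feasible choice of open sites. Minimum: 442.

442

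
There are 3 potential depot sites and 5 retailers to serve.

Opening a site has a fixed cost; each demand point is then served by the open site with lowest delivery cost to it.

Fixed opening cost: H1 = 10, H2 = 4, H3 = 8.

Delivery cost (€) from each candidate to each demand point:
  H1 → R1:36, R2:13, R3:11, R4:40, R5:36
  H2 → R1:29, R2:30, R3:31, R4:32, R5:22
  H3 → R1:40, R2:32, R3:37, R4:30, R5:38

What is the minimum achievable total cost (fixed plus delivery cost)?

Open {H1, H2}: assign each demand point to its cheapest open site.
  R1→H2 29, R2→H1 13, R3→H1 11, R4→H2 32, R5→H2 22
  delivery cost 107, fixed 14 → total 121.
Compare {H1, H2, H3}: delivery cost 105 + fixed 22 = 127.
Compare {H1, H3}: delivery cost 126 + fixed 18 = 144.
Compare {H1}: delivery cost 136 + fixed 10 = 146.
All other subsets cost ≥ 127. Minimum total cost: 121.

121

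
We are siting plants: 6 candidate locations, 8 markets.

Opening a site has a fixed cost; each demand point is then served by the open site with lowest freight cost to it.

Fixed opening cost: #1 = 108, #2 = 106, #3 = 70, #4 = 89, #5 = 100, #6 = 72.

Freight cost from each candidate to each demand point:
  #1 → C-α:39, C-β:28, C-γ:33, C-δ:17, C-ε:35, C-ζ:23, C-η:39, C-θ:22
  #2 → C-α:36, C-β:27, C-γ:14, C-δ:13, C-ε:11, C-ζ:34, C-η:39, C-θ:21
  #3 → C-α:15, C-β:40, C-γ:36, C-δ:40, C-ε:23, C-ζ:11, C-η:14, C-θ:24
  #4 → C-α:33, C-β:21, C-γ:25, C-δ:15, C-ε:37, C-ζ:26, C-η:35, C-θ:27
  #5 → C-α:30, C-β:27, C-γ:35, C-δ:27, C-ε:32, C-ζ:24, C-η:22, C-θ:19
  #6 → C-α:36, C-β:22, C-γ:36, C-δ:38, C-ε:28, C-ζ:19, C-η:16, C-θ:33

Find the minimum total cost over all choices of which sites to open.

273

Open {#3}: assign each demand point to its cheapest open site.
  C-α→#3 15, C-β→#3 40, C-γ→#3 36, C-δ→#3 40, C-ε→#3 23, C-ζ→#3 11, C-η→#3 14, C-θ→#3 24
  freight cost 203, fixed 70 → total 273.
Compare {#6}: freight cost 228 + fixed 72 = 300.
Compare {#2}: freight cost 195 + fixed 106 = 301.
Compare {#2, #3}: freight cost 126 + fixed 176 = 302.
All other subsets cost ≥ 300. Minimum total cost: 273.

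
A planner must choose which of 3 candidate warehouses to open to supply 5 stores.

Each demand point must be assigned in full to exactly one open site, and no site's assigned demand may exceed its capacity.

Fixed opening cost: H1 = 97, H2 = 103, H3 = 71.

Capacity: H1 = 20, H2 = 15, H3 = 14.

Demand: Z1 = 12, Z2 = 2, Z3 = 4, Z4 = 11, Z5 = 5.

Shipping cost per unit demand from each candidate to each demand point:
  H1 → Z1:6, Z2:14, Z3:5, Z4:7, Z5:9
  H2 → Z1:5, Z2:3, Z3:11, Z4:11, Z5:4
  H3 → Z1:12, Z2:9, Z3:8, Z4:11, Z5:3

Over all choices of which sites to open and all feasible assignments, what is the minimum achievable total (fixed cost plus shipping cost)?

Open {H1, H2}; cheapest assignment that respects the capacities:
  H1 (cap 20, load 20): Z3, Z4, Z5 — cost 4×5 + 11×7 + 5×9 = 142
  H2 (cap 15, load 14): Z1, Z2 — cost 12×5 + 2×3 = 66
  Shipping 208, fixed 200 → total 408.
  Any other capacity-feasible assignment to {H1, H2} ships for at least 208.
Compare {H1, H2, H3}: its best feasible assignment gives total 449.
Compare {H1, H3}: its best feasible assignment gives total 472.
Every other set of open sites that can feasibly serve all demand totals ≥ 449 even under its best assignment. Minimum: 408.

408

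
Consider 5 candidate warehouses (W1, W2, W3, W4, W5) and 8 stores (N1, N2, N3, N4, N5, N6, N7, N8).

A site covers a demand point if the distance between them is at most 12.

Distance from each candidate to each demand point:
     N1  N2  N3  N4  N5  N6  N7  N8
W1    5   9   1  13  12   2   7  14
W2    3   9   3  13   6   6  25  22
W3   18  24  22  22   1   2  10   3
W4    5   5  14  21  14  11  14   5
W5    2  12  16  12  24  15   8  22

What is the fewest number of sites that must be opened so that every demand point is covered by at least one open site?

3

Coverage sets (demand points within 12 of each site):
  W1: {N1, N2, N3, N5, N6, N7}
  W2: {N1, N2, N3, N5, N6}
  W3: {N5, N6, N7, N8}
  W4: {N1, N2, N6, N8}
  W5: {N1, N2, N4, N7}
No 2 sites suffice: every size-2 union leaves at least one demand point uncovered.
But {W1, W3, W5} covers everything, so the minimum is 3.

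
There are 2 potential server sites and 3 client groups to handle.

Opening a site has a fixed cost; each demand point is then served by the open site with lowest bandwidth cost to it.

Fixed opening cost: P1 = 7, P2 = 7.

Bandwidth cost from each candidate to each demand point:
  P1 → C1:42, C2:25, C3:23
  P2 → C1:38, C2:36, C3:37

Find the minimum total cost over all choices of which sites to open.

Open {P1}: assign each demand point to its cheapest open site.
  C1→P1 42, C2→P1 25, C3→P1 23
  bandwidth cost 90, fixed 7 → total 97.
Compare {P1, P2}: bandwidth cost 86 + fixed 14 = 100.
Compare {P2}: bandwidth cost 111 + fixed 7 = 118.

97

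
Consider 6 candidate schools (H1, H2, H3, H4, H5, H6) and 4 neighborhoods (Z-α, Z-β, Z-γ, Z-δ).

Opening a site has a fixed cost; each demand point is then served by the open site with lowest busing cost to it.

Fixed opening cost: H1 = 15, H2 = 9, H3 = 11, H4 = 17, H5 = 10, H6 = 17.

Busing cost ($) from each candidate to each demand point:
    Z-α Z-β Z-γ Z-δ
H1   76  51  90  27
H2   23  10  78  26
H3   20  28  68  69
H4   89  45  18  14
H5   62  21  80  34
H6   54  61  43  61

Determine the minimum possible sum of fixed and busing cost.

91

Open {H2, H4}: assign each demand point to its cheapest open site.
  Z-α→H2 23, Z-β→H2 10, Z-γ→H4 18, Z-δ→H4 14
  busing cost 65, fixed 26 → total 91.
Compare {H2, H3, H4}: busing cost 62 + fixed 37 = 99.
Compare {H2, H4, H5}: busing cost 65 + fixed 36 = 101.
Compare {H1, H2, H4}: busing cost 65 + fixed 41 = 106.
All other subsets cost ≥ 99. Minimum total cost: 91.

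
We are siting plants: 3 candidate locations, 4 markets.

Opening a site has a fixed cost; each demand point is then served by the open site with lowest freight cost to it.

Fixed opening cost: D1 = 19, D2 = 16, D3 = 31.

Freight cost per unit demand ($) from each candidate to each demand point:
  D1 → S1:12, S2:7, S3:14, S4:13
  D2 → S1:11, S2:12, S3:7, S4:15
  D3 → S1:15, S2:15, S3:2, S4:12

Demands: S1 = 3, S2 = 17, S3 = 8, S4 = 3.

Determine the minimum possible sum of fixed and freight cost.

Open {D1, D3}: assign each demand point to its cheapest open site.
  S1→D1 3×12=36, S2→D1 17×7=119, S3→D3 8×2=16, S4→D3 3×12=36
  freight cost 207, fixed 50 → total 257.
Compare {D1, D2, D3}: freight cost 204 + fixed 66 = 270.
Compare {D1, D2}: freight cost 247 + fixed 35 = 282.
Compare {D1}: freight cost 306 + fixed 19 = 325.
All other subsets cost ≥ 270. Minimum total cost: 257.

257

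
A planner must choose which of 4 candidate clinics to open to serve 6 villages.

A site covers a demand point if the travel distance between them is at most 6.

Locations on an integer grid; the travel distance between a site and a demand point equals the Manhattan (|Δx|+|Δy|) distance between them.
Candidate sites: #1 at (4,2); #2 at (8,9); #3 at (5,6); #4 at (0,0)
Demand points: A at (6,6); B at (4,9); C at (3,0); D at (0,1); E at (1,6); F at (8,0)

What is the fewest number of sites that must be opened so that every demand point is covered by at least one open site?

Coverage sets (demand points within 6 of each site):
  #1: {A, C, D, F}
  #2: {A, B}
  #3: {A, B, E}
  #4: {C, D}
No single site covers all 6 demand points.
But {#1, #3} covers everything, so the minimum is 2.

2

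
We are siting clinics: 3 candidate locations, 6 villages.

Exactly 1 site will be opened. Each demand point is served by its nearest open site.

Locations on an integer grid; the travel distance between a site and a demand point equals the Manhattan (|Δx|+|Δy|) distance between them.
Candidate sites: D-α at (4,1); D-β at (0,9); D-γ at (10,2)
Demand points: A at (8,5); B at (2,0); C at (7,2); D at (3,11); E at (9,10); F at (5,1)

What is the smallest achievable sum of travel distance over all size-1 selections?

Open {D-α}.
  A→D-α 8, B→D-α 3, C→D-α 4, D→D-α 11, E→D-α 14, F→D-α 1  ⇒ total 41.
Compare {D-γ}: total 49.
Compare {D-β}: total 65.

41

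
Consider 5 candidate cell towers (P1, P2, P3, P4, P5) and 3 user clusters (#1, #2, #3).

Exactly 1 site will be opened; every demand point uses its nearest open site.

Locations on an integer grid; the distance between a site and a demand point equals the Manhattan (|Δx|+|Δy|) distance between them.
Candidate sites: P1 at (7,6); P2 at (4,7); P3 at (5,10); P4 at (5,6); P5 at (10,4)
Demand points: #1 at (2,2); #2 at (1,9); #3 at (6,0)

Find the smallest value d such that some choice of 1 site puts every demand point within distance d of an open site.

Open {P4}.
  Farthest demand point is #1 at distance 7 (to P4); all others are ≤ 7.
With {P1} the worst case is 9.
With {P2} the worst case is 9.
No size-1 selection achieves below 7.

7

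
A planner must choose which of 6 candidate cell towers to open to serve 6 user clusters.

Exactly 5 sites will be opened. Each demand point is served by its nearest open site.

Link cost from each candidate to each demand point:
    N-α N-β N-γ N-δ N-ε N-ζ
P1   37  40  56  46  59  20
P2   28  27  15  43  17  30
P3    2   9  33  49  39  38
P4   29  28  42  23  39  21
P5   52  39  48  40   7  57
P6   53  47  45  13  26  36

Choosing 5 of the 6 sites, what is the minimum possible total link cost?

Open {P1, P2, P3, P5, P6}.
  N-α→P3 2, N-β→P3 9, N-γ→P2 15, N-δ→P6 13, N-ε→P5 7, N-ζ→P1 20  ⇒ total 66.
Compare {P2, P3, P4, P5, P6}: total 67.
Compare {P1, P2, P3, P4, P5}: total 76.
No size-5 selection does better; minimum is 66.

66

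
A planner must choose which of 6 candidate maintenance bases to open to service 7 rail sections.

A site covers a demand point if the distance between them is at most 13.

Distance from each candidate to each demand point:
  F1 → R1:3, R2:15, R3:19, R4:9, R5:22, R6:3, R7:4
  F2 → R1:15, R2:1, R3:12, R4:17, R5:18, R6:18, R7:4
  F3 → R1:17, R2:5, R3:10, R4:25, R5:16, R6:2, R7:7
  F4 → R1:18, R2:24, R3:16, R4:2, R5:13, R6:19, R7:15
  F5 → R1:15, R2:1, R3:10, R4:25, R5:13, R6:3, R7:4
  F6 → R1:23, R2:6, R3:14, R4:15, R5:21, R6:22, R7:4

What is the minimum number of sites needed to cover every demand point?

2

Coverage sets (demand points within 13 of each site):
  F1: {R1, R4, R6, R7}
  F2: {R2, R3, R7}
  F3: {R2, R3, R6, R7}
  F4: {R4, R5}
  F5: {R2, R3, R5, R6, R7}
  F6: {R2, R7}
No single site covers all 7 demand points.
But {F1, F5} covers everything, so the minimum is 2.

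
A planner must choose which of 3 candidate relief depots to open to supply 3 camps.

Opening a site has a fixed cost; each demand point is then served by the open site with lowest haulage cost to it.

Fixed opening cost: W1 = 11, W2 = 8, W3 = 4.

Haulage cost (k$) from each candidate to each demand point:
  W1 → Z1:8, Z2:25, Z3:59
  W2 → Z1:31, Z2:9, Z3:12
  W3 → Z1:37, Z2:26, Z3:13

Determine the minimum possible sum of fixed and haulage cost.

48

Open {W1, W2}: assign each demand point to its cheapest open site.
  Z1→W1 8, Z2→W2 9, Z3→W2 12
  haulage cost 29, fixed 19 → total 48.
Compare {W1, W2, W3}: haulage cost 29 + fixed 23 = 52.
Compare {W2}: haulage cost 52 + fixed 8 = 60.
Compare {W1, W3}: haulage cost 46 + fixed 15 = 61.
All other subsets cost ≥ 52. Minimum total cost: 48.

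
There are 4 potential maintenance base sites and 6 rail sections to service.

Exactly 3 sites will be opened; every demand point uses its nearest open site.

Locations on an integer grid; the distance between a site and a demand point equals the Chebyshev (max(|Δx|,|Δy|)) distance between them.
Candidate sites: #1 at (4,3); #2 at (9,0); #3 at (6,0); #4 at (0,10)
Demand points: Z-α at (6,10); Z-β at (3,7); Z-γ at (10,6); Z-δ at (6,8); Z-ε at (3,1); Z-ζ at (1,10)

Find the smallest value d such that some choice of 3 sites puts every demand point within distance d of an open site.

6

Open {#1, #2, #4}.
  Farthest demand point is Z-α at distance 6 (to #4); all others are ≤ 6.
With {#1, #3, #4} the worst case is 6.
With {#2, #3, #4} the worst case is 6.
No size-3 selection achieves below 6.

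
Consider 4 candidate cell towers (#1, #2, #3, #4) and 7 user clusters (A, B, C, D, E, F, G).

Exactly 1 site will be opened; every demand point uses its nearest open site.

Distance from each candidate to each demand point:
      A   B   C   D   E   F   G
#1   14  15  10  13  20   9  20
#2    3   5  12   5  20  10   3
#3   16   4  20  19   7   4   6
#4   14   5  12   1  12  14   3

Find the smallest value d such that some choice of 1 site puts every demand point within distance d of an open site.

Open {#4}.
  Farthest demand point is A at distance 14 (to #4); all others are ≤ 14.
With {#1} the worst case is 20.
With {#2} the worst case is 20.
No size-1 selection achieves below 14.

14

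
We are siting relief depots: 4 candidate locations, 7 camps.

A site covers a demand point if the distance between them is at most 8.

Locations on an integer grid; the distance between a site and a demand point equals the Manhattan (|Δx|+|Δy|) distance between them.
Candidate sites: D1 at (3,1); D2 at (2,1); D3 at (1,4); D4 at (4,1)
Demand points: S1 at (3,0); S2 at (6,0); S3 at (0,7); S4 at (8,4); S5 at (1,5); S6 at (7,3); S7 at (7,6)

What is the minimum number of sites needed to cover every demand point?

2

Coverage sets (demand points within 8 of each site):
  D1: {S1, S2, S4, S5, S6}
  D2: {S1, S2, S3, S5, S6}
  D3: {S1, S3, S4, S5, S6, S7}
  D4: {S1, S2, S4, S5, S6, S7}
No single site covers all 7 demand points.
But {D1, D3} covers everything, so the minimum is 2.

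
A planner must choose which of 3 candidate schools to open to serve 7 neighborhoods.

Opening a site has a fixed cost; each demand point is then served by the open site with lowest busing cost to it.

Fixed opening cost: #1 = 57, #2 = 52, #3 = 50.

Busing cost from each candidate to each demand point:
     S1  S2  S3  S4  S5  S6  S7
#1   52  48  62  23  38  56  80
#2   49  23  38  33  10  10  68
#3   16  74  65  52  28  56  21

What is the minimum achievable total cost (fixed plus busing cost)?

Open {#2, #3}: assign each demand point to its cheapest open site.
  S1→#3 16, S2→#2 23, S3→#2 38, S4→#2 33, S5→#2 10, S6→#2 10, S7→#3 21
  busing cost 151, fixed 102 → total 253.
Compare {#2}: busing cost 231 + fixed 52 = 283.
Compare {#1, #2, #3}: busing cost 141 + fixed 159 = 300.
Compare {#1, #2}: busing cost 221 + fixed 109 = 330.
All other subsets cost ≥ 283. Minimum total cost: 253.

253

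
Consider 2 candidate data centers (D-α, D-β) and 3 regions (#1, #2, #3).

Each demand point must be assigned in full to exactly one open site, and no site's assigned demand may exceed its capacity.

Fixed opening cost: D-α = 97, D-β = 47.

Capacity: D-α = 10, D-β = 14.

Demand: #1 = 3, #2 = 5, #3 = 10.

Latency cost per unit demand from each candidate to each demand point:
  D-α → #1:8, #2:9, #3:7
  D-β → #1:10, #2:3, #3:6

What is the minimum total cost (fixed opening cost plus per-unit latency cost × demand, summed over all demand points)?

259

Open {D-α, D-β}; cheapest assignment that respects the capacities:
  D-α (cap 10, load 10): #3 — cost 10×7 = 70
  D-β (cap 14, load 8): #1, #2 — cost 3×10 + 5×3 = 45
  Shipping 115, fixed 144 → total 259.
  Any other capacity-feasible assignment to {D-α, D-β} ships for at least 115.
Total demand is 18 and no other set of sites has combined capacity ≥ 18, so {D-α, D-β} is the only feasible choice of open sites. Minimum: 259.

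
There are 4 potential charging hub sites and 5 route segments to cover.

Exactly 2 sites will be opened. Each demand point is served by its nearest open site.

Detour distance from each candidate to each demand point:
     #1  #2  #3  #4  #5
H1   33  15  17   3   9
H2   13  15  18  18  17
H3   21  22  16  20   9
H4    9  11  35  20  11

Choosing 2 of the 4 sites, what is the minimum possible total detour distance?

49

Open {H1, H4}.
  #1→H4 9, #2→H4 11, #3→H1 17, #4→H1 3, #5→H1 9  ⇒ total 49.
Compare {H1, H2}: total 57.
Compare {H1, H3}: total 64.
No size-2 selection does better; minimum is 49.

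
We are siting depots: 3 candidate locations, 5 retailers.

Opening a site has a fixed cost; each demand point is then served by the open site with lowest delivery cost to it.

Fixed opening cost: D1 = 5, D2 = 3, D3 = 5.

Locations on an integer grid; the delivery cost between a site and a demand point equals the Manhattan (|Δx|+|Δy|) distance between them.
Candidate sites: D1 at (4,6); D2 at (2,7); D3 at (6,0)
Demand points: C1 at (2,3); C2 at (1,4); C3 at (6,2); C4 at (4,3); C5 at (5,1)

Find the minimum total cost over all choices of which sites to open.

25

Open {D2, D3}: assign each demand point to its cheapest open site.
  C1→D2 4, C2→D2 4, C3→D3 2, C4→D3 5, C5→D3 2
  delivery cost 17, fixed 8 → total 25.
Compare {D1, D3}: delivery cost 17 + fixed 10 = 27.
Compare {D1, D2, D3}: delivery cost 15 + fixed 13 = 28.
Compare {D1}: delivery cost 25 + fixed 5 = 30.
All other subsets cost ≥ 27. Minimum total cost: 25.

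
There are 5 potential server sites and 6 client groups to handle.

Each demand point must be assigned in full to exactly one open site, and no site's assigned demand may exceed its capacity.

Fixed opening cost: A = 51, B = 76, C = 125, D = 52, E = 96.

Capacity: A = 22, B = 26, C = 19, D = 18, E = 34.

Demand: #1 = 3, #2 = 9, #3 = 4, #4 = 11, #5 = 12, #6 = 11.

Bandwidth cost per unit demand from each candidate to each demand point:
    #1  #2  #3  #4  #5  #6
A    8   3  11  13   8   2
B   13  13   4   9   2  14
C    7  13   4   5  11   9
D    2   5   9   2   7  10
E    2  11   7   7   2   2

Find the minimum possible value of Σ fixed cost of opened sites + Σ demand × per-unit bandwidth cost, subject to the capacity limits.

Open {A, B, D}; cheapest assignment that respects the capacities:
  A (cap 22, load 20): #2, #6 — cost 9×3 + 11×2 = 49
  B (cap 26, load 16): #3, #5 — cost 4×4 + 12×2 = 40
  D (cap 18, load 14): #1, #4 — cost 3×2 + 11×2 = 28
  Shipping 117, fixed 179 → total 296.
  Any other capacity-feasible assignment to {A, B, D} ships for at least 117.
Compare {A, D, E}: its best feasible assignment gives total 328.
Compare {A, E}: its best feasible assignment gives total 331.
Every other set of open sites that can feasibly serve all demand totals ≥ 328 even under its best assignment. Minimum: 296.

296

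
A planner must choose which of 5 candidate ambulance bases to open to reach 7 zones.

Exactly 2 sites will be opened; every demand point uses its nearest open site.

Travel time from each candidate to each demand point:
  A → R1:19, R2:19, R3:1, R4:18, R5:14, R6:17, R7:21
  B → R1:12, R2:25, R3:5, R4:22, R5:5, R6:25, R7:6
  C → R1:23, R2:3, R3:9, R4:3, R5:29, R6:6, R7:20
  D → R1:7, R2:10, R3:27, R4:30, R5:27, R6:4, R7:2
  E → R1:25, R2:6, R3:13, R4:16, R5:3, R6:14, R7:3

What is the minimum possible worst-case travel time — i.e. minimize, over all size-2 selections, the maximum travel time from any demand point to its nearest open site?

12

Open {B, C}.
  Farthest demand point is R1 at travel time 12 (to B); all others are ≤ 12.
With {B, E} the worst case is 16.
With {D, E} the worst case is 16.
No size-2 selection achieves below 12.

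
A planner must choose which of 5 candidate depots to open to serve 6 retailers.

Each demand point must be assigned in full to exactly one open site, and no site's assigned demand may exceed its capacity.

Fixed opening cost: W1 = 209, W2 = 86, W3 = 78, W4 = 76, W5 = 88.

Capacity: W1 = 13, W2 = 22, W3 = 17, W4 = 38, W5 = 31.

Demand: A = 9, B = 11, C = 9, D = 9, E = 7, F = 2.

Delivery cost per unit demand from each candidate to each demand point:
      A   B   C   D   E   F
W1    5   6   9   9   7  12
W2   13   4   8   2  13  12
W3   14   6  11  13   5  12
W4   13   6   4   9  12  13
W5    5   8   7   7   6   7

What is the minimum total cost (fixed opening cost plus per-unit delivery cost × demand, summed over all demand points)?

400

Open {W2, W5}; cheapest assignment that respects the capacities:
  W2 (cap 22, load 20): B, D — cost 11×4 + 9×2 = 62
  W5 (cap 31, load 27): A, C, E, F — cost 9×5 + 9×7 + 7×6 + 2×7 = 164
  Shipping 226, fixed 174 → total 400.
  Any other capacity-feasible assignment to {W2, W5} ships for at least 226.
Compare {W4, W5}: its best feasible assignment gives total 430.
Compare {W2, W4, W5}: its best feasible assignment gives total 449.
Every other set of open sites that can feasibly serve all demand totals ≥ 430 even under its best assignment. Minimum: 400.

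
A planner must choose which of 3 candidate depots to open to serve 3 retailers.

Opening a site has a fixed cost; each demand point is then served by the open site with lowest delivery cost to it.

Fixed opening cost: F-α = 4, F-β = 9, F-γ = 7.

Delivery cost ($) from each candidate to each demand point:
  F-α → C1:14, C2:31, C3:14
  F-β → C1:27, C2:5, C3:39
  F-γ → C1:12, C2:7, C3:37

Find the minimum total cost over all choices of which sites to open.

Open {F-α, F-γ}: assign each demand point to its cheapest open site.
  C1→F-γ 12, C2→F-γ 7, C3→F-α 14
  delivery cost 33, fixed 11 → total 44.
Compare {F-α, F-β}: delivery cost 33 + fixed 13 = 46.
Compare {F-α, F-β, F-γ}: delivery cost 31 + fixed 20 = 51.
Compare {F-α}: delivery cost 59 + fixed 4 = 63.
All other subsets cost ≥ 46. Minimum total cost: 44.

44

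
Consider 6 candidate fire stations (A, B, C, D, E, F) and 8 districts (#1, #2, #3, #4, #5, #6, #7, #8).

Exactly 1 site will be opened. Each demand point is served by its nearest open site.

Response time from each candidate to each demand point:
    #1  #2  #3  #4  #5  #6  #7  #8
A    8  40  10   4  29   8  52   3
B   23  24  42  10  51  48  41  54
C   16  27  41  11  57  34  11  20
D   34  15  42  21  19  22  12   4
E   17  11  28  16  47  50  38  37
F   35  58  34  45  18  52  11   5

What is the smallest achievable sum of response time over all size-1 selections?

Open {A}.
  #1→A 8, #2→A 40, #3→A 10, #4→A 4, #5→A 29, #6→A 8, #7→A 52, #8→A 3  ⇒ total 154.
Compare {D}: total 169.
Compare {C}: total 217.
No size-1 selection does better; minimum is 154.

154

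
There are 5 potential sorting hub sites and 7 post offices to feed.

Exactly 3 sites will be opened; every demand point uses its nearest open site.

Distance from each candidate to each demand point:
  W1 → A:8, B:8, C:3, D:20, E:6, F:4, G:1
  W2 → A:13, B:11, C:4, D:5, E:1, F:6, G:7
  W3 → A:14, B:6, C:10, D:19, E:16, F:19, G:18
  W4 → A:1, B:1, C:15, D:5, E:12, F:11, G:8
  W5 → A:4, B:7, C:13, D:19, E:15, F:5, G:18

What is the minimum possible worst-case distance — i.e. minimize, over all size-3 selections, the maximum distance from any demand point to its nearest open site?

Open {W1, W2, W4}.
  Farthest demand point is D at distance 5 (to W2); all others are ≤ 5.
With {W1, W3, W4} the worst case is 6.
With {W1, W4, W5} the worst case is 6.
No size-3 selection achieves below 5.

5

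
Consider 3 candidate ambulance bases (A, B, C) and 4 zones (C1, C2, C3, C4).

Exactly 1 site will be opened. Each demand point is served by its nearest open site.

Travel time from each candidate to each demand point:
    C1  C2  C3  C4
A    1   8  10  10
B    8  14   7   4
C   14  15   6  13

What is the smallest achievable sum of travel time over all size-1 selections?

29

Open {A}.
  C1→A 1, C2→A 8, C3→A 10, C4→A 10  ⇒ total 29.
Compare {B}: total 33.
Compare {C}: total 48.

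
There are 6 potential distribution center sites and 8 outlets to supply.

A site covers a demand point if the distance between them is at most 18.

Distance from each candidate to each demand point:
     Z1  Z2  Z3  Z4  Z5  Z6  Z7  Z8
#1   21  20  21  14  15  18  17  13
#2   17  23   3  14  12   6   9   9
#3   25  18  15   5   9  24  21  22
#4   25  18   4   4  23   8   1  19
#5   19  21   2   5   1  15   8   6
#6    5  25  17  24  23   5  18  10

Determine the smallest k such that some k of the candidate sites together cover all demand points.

2

Coverage sets (demand points within 18 of each site):
  #1: {Z4, Z5, Z6, Z7, Z8}
  #2: {Z1, Z3, Z4, Z5, Z6, Z7, Z8}
  #3: {Z2, Z3, Z4, Z5}
  #4: {Z2, Z3, Z4, Z6, Z7}
  #5: {Z3, Z4, Z5, Z6, Z7, Z8}
  #6: {Z1, Z3, Z6, Z7, Z8}
No single site covers all 8 demand points.
But {#2, #3} covers everything, so the minimum is 2.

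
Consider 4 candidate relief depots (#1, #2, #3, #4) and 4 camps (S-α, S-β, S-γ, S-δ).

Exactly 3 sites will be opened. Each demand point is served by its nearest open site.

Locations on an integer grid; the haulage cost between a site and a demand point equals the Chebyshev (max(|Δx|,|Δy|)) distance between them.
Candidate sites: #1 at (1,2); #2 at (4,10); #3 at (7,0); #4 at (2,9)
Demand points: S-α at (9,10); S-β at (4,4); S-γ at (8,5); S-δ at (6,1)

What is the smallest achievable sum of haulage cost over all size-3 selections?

14

Open {#1, #2, #3}.
  S-α→#2 5, S-β→#1 3, S-γ→#2 5, S-δ→#3 1  ⇒ total 14.
Compare {#2, #3, #4}: total 15.
Compare {#1, #3, #4}: total 16.
No size-3 selection does better; minimum is 14.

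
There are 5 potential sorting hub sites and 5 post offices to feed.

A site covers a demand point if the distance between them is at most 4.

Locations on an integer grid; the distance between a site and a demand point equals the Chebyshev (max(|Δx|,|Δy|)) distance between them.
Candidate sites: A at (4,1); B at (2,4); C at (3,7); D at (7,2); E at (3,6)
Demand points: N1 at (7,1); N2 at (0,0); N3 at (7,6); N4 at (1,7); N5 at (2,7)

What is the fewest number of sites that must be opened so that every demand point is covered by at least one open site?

2

Coverage sets (demand points within 4 of each site):
  A: {N1, N2}
  B: {N2, N4, N5}
  C: {N3, N4, N5}
  D: {N1, N3}
  E: {N3, N4, N5}
No single site covers all 5 demand points.
But {A, C} covers everything, so the minimum is 2.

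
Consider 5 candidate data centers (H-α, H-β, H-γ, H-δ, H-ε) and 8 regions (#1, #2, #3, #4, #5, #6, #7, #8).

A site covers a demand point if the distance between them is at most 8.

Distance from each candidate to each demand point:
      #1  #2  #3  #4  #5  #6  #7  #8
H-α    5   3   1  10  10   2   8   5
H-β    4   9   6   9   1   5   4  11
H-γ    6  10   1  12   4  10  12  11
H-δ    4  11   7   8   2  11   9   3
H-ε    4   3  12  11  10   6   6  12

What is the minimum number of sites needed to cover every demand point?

Coverage sets (demand points within 8 of each site):
  H-α: {#1, #2, #3, #6, #7, #8}
  H-β: {#1, #3, #5, #6, #7}
  H-γ: {#1, #3, #5}
  H-δ: {#1, #3, #4, #5, #8}
  H-ε: {#1, #2, #6, #7}
No single site covers all 8 demand points.
But {H-α, H-δ} covers everything, so the minimum is 2.

2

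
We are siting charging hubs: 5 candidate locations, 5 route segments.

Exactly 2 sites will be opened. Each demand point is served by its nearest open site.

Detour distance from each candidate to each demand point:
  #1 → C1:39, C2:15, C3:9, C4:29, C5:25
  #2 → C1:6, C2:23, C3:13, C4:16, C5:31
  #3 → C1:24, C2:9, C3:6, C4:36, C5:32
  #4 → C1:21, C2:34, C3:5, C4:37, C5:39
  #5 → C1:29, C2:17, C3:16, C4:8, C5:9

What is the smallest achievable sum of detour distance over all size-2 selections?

Open {#2, #5}.
  C1→#2 6, C2→#5 17, C3→#2 13, C4→#5 8, C5→#5 9  ⇒ total 53.
Compare {#3, #5}: total 56.
Compare {#4, #5}: total 60.
No size-2 selection does better; minimum is 53.

53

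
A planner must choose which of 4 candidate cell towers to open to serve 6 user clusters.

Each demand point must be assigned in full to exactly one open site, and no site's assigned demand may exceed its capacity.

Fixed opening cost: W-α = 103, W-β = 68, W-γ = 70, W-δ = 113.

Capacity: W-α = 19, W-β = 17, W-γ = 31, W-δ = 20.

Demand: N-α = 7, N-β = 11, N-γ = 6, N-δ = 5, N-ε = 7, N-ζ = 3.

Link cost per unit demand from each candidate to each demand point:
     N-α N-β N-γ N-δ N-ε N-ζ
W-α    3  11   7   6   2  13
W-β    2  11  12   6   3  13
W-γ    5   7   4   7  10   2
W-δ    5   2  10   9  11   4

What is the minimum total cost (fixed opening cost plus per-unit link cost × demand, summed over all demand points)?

Open {W-β, W-γ}; cheapest assignment that respects the capacities:
  W-β (cap 17, load 14): N-α, N-ε — cost 7×2 + 7×3 = 35
  W-γ (cap 31, load 25): N-β, N-γ, N-δ, N-ζ — cost 11×7 + 6×4 + 5×7 + 3×2 = 142
  Shipping 177, fixed 138 → total 315.
  Any other capacity-feasible assignment to {W-β, W-γ} ships for at least 177.
Compare {W-α, W-γ}: its best feasible assignment gives total 345.
Compare {W-β, W-γ, W-δ}: its best feasible assignment gives total 373.
Every other set of open sites that can feasibly serve all demand totals ≥ 345 even under its best assignment. Minimum: 315.

315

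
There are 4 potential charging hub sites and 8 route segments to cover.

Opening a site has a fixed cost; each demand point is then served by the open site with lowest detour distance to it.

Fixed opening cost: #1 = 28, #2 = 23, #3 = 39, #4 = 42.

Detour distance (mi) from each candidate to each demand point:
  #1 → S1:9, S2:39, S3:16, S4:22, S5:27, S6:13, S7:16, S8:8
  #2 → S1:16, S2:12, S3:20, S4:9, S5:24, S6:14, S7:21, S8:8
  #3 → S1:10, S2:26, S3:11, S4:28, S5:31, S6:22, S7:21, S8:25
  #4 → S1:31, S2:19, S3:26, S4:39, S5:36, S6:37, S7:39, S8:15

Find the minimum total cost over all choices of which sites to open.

Open {#2}: assign each demand point to its cheapest open site.
  S1→#2 16, S2→#2 12, S3→#2 20, S4→#2 9, S5→#2 24, S6→#2 14, S7→#2 21, S8→#2 8
  detour distance 124, fixed 23 → total 147.
Compare {#1, #2}: detour distance 107 + fixed 51 = 158.
Compare {#2, #3}: detour distance 109 + fixed 62 = 171.
Compare {#1}: detour distance 150 + fixed 28 = 178.
All other subsets cost ≥ 158. Minimum total cost: 147.

147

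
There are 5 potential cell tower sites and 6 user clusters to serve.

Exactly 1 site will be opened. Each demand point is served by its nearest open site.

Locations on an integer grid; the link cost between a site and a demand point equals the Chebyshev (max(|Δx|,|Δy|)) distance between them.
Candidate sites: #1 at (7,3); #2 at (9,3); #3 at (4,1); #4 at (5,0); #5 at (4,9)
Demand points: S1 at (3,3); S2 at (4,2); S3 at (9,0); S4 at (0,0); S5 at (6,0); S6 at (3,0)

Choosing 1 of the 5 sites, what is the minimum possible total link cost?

15

Open {#3}.
  S1→#3 2, S2→#3 1, S3→#3 5, S4→#3 4, S5→#3 2, S6→#3 1  ⇒ total 15.
Compare {#4}: total 17.
Compare {#1}: total 24.
No size-1 selection does better; minimum is 15.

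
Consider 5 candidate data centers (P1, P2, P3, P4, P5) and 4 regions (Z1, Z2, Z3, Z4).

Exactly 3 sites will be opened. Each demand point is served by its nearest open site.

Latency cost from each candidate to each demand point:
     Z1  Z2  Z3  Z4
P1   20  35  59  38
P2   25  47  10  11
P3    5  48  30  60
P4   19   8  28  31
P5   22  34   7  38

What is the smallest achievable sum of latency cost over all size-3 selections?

34

Open {P2, P3, P4}.
  Z1→P3 5, Z2→P4 8, Z3→P2 10, Z4→P2 11  ⇒ total 34.
Compare {P2, P4, P5}: total 45.
Compare {P1, P2, P4}: total 48.
No size-3 selection does better; minimum is 34.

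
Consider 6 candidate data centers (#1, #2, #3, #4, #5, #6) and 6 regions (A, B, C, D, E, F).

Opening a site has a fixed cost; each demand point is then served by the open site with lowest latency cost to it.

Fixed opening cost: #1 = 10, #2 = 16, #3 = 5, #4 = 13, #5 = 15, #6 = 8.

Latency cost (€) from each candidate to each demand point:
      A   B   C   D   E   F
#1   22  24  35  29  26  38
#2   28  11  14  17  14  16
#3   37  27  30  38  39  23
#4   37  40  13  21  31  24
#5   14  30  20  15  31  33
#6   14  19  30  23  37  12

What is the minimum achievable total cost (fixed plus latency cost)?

Open {#2, #6}: assign each demand point to its cheapest open site.
  A→#6 14, B→#2 11, C→#2 14, D→#2 17, E→#2 14, F→#6 12
  latency cost 82, fixed 24 → total 106.
Compare {#2, #3, #6}: latency cost 82 + fixed 29 = 111.
Compare {#2, #5}: latency cost 84 + fixed 31 = 115.
Compare {#2}: latency cost 100 + fixed 16 = 116.
All other subsets cost ≥ 111. Minimum total cost: 106.

106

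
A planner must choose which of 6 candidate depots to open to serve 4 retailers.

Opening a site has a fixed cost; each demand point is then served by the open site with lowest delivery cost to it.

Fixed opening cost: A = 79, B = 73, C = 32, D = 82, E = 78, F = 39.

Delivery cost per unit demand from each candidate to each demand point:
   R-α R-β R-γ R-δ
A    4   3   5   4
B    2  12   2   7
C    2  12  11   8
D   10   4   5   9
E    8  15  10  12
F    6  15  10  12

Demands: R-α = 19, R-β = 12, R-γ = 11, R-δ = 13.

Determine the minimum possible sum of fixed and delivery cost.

Open {A, C}: assign each demand point to its cheapest open site.
  R-α→C 19×2=38, R-β→A 12×3=36, R-γ→A 11×5=55, R-δ→A 13×4=52
  delivery cost 181, fixed 111 → total 292.
Compare {A}: delivery cost 219 + fixed 79 = 298.
Compare {A, B}: delivery cost 148 + fixed 152 = 300.
Compare {A, C, F}: delivery cost 181 + fixed 150 = 331.
All other subsets cost ≥ 298. Minimum total cost: 292.

292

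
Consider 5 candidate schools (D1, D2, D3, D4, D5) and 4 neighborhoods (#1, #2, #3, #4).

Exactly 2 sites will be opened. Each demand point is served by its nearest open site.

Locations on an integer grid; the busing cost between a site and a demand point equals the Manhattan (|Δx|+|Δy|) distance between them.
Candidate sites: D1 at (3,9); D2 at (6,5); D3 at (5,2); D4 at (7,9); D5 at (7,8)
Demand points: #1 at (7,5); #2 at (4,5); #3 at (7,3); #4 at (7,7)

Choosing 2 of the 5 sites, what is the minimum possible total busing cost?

Open {D2, D5}.
  #1→D2 1, #2→D2 2, #3→D2 3, #4→D5 1  ⇒ total 7.
Compare {D2, D4}: total 8.
Compare {D1, D2}: total 9.
No size-2 selection does better; minimum is 7.

7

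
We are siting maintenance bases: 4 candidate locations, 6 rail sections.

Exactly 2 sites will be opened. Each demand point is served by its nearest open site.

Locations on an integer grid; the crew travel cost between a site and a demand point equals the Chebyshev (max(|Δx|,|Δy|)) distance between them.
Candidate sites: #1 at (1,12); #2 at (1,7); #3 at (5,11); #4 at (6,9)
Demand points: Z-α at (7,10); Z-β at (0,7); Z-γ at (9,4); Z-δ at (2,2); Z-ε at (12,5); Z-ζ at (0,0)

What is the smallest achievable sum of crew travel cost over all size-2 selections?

25

Open {#2, #4}.
  Z-α→#4 1, Z-β→#2 1, Z-γ→#4 5, Z-δ→#2 5, Z-ε→#4 6, Z-ζ→#2 7  ⇒ total 25.
Compare {#2, #3}: total 29.
Compare {#1, #4}: total 33.
No size-2 selection does better; minimum is 25.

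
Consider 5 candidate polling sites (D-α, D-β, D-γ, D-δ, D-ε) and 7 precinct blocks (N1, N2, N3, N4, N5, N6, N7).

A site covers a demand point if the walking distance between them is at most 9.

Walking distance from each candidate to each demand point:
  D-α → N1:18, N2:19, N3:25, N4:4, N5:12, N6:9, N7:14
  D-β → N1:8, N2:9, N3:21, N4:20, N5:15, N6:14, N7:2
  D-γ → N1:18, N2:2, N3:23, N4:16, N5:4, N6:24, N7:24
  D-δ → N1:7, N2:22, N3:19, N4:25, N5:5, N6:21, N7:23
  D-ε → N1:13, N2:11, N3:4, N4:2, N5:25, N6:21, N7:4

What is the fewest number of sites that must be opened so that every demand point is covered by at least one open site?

4

Coverage sets (demand points within 9 of each site):
  D-α: {N4, N6}
  D-β: {N1, N2, N7}
  D-γ: {N2, N5}
  D-δ: {N1, N5}
  D-ε: {N3, N4, N7}
No 3 sites suffice: every size-3 union leaves at least one demand point uncovered.
But {D-α, D-β, D-γ, D-ε} covers everything, so the minimum is 4.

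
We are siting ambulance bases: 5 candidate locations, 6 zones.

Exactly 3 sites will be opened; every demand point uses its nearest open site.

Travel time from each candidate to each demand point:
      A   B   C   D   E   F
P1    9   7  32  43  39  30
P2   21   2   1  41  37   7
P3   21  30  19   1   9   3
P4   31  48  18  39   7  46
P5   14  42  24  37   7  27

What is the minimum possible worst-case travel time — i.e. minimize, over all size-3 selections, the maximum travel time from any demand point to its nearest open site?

Open {P1, P2, P3}.
  Farthest demand point is A at travel time 9 (to P1); all others are ≤ 9.
With {P2, P3, P5} the worst case is 14.
With {P1, P3, P4} the worst case is 18.
No size-3 selection achieves below 9.

9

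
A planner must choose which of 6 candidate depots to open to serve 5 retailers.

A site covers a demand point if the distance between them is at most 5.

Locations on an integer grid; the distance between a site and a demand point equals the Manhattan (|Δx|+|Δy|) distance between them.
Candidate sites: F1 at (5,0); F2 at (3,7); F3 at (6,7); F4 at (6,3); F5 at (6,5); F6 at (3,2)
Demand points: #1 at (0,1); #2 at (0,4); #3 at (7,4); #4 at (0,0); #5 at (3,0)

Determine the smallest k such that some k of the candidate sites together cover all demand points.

Coverage sets (demand points within 5 of each site):
  F1: {#4, #5}
  F2: {}
  F3: {#3}
  F4: {#3}
  F5: {#3}
  F6: {#1, #2, #4, #5}
No single site covers all 5 demand points.
But {F3, F6} covers everything, so the minimum is 2.

2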